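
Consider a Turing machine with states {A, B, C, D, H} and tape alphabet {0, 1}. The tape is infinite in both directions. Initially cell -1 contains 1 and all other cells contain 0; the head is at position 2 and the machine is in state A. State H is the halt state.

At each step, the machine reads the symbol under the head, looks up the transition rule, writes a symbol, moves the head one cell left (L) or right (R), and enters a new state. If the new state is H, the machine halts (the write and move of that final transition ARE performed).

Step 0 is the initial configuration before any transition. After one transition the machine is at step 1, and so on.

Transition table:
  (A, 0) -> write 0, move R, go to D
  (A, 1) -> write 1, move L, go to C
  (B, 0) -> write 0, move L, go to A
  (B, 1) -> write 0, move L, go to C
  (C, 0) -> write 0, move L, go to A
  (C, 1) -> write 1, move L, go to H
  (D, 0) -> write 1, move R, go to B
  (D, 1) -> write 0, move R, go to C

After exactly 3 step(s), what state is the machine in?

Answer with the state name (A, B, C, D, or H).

Step 1: in state A at pos 2, read 0 -> (A,0)->write 0,move R,goto D. Now: state=D, head=3, tape[-2..4]=0100000 (head:      ^)
Step 2: in state D at pos 3, read 0 -> (D,0)->write 1,move R,goto B. Now: state=B, head=4, tape[-2..5]=01000100 (head:       ^)
Step 3: in state B at pos 4, read 0 -> (B,0)->write 0,move L,goto A. Now: state=A, head=3, tape[-2..5]=01000100 (head:      ^)

Answer: A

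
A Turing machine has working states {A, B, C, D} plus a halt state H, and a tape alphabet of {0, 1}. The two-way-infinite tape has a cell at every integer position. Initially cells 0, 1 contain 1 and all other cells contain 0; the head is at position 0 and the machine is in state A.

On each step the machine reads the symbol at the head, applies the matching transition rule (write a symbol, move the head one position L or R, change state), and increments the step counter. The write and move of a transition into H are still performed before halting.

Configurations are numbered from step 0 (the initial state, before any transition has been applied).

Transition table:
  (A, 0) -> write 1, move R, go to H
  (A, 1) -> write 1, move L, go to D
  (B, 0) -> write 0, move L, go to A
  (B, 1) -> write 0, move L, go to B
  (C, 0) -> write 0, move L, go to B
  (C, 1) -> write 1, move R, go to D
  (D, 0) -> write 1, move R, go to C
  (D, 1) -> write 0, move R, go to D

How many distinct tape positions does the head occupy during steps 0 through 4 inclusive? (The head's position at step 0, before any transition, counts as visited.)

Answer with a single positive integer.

Answer: 4

Derivation:
Step 1: in state A at pos 0, read 1 -> (A,1)->write 1,move L,goto D. Now: state=D, head=-1, tape[-2..2]=00110 (head:  ^)
Step 2: in state D at pos -1, read 0 -> (D,0)->write 1,move R,goto C. Now: state=C, head=0, tape[-2..2]=01110 (head:   ^)
Step 3: in state C at pos 0, read 1 -> (C,1)->write 1,move R,goto D. Now: state=D, head=1, tape[-2..2]=01110 (head:    ^)
Step 4: in state D at pos 1, read 1 -> (D,1)->write 0,move R,goto D. Now: state=D, head=2, tape[-2..3]=011000 (head:     ^)
Head positions at steps 0..4: starting at 0, distinct positions visited = {-1, 0, 1, 2} -> 4 position(s)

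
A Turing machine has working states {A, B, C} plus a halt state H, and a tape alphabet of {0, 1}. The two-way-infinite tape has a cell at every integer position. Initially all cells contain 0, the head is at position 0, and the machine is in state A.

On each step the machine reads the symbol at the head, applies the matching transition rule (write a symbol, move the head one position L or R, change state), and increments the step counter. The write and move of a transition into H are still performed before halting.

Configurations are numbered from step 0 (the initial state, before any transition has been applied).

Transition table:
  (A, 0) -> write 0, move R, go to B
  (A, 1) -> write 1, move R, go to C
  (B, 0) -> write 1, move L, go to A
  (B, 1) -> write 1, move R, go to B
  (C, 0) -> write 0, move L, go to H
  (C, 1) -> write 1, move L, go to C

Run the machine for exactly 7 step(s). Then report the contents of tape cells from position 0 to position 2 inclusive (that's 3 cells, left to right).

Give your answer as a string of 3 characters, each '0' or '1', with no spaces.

Answer: 011

Derivation:
Step 1: in state A at pos 0, read 0 -> (A,0)->write 0,move R,goto B. Now: state=B, head=1, tape[-1..2]=0000 (head:   ^)
Step 2: in state B at pos 1, read 0 -> (B,0)->write 1,move L,goto A. Now: state=A, head=0, tape[-1..2]=0010 (head:  ^)
Step 3: in state A at pos 0, read 0 -> (A,0)->write 0,move R,goto B. Now: state=B, head=1, tape[-1..2]=0010 (head:   ^)
Step 4: in state B at pos 1, read 1 -> (B,1)->write 1,move R,goto B. Now: state=B, head=2, tape[-1..3]=00100 (head:    ^)
Step 5: in state B at pos 2, read 0 -> (B,0)->write 1,move L,goto A. Now: state=A, head=1, tape[-1..3]=00110 (head:   ^)
Step 6: in state A at pos 1, read 1 -> (A,1)->write 1,move R,goto C. Now: state=C, head=2, tape[-1..3]=00110 (head:    ^)
Step 7: in state C at pos 2, read 1 -> (C,1)->write 1,move L,goto C. Now: state=C, head=1, tape[-1..3]=00110 (head:   ^)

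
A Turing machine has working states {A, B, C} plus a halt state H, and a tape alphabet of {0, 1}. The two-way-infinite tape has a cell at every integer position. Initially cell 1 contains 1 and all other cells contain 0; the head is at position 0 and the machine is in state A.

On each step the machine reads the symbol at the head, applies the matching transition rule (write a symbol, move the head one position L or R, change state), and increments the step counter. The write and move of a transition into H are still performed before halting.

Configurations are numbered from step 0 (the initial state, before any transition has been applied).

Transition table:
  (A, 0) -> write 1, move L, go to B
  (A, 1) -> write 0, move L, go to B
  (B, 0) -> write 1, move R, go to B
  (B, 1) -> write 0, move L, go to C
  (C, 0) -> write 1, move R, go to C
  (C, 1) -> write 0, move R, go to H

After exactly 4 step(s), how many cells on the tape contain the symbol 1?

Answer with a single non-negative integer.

Step 1: in state A at pos 0, read 0 -> (A,0)->write 1,move L,goto B. Now: state=B, head=-1, tape[-2..2]=00110 (head:  ^)
Step 2: in state B at pos -1, read 0 -> (B,0)->write 1,move R,goto B. Now: state=B, head=0, tape[-2..2]=01110 (head:   ^)
Step 3: in state B at pos 0, read 1 -> (B,1)->write 0,move L,goto C. Now: state=C, head=-1, tape[-2..2]=01010 (head:  ^)
Step 4: in state C at pos -1, read 1 -> (C,1)->write 0,move R,goto H. Now: state=H, head=0, tape[-2..2]=00010 (head:   ^)
Cells containing 1 after step 4: {1} -> 1 cell(s)

Answer: 1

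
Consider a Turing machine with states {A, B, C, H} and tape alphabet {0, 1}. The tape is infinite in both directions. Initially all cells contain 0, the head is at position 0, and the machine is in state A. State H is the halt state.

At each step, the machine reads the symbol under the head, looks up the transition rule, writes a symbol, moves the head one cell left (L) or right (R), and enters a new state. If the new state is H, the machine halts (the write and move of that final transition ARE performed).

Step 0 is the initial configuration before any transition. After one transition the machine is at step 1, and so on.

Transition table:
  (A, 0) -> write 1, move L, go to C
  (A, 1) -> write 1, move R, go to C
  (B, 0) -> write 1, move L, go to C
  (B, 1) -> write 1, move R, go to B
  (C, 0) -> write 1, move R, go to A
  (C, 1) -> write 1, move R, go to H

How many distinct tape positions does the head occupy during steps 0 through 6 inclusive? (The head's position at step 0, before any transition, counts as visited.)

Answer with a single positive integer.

Step 1: in state A at pos 0, read 0 -> (A,0)->write 1,move L,goto C. Now: state=C, head=-1, tape[-2..1]=0010 (head:  ^)
Step 2: in state C at pos -1, read 0 -> (C,0)->write 1,move R,goto A. Now: state=A, head=0, tape[-2..1]=0110 (head:   ^)
Step 3: in state A at pos 0, read 1 -> (A,1)->write 1,move R,goto C. Now: state=C, head=1, tape[-2..2]=01100 (head:    ^)
Step 4: in state C at pos 1, read 0 -> (C,0)->write 1,move R,goto A. Now: state=A, head=2, tape[-2..3]=011100 (head:     ^)
Step 5: in state A at pos 2, read 0 -> (A,0)->write 1,move L,goto C. Now: state=C, head=1, tape[-2..3]=011110 (head:    ^)
Step 6: in state C at pos 1, read 1 -> (C,1)->write 1,move R,goto H. Now: state=H, head=2, tape[-2..3]=011110 (head:     ^)
Head positions at steps 0..6: starting at 0, distinct positions visited = {-1, 0, 1, 2} -> 4 position(s)

Answer: 4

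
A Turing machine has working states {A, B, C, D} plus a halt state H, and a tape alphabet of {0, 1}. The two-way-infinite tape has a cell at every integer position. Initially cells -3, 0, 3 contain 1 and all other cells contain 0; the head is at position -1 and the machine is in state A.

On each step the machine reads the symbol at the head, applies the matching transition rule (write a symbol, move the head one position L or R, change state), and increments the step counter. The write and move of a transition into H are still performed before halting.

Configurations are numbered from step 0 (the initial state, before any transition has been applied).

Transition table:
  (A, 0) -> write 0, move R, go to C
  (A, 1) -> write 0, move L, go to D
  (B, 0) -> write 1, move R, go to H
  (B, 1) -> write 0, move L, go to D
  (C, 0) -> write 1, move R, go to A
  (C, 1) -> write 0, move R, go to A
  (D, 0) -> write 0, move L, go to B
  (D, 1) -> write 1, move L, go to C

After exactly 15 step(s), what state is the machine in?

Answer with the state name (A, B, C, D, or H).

Answer: C

Derivation:
Step 1: in state A at pos -1, read 0 -> (A,0)->write 0,move R,goto C. Now: state=C, head=0, tape[-4..4]=010010010 (head:     ^)
Step 2: in state C at pos 0, read 1 -> (C,1)->write 0,move R,goto A. Now: state=A, head=1, tape[-4..4]=010000010 (head:      ^)
Step 3: in state A at pos 1, read 0 -> (A,0)->write 0,move R,goto C. Now: state=C, head=2, tape[-4..4]=010000010 (head:       ^)
Step 4: in state C at pos 2, read 0 -> (C,0)->write 1,move R,goto A. Now: state=A, head=3, tape[-4..4]=010000110 (head:        ^)
Step 5: in state A at pos 3, read 1 -> (A,1)->write 0,move L,goto D. Now: state=D, head=2, tape[-4..4]=010000100 (head:       ^)
Step 6: in state D at pos 2, read 1 -> (D,1)->write 1,move L,goto C. Now: state=C, head=1, tape[-4..4]=010000100 (head:      ^)
Step 7: in state C at pos 1, read 0 -> (C,0)->write 1,move R,goto A. Now: state=A, head=2, tape[-4..4]=010001100 (head:       ^)
Step 8: in state A at pos 2, read 1 -> (A,1)->write 0,move L,goto D. Now: state=D, head=1, tape[-4..4]=010001000 (head:      ^)
Step 9: in state D at pos 1, read 1 -> (D,1)->write 1,move L,goto C. Now: state=C, head=0, tape[-4..4]=010001000 (head:     ^)
Step 10: in state C at pos 0, read 0 -> (C,0)->write 1,move R,goto A. Now: state=A, head=1, tape[-4..4]=010011000 (head:      ^)
Step 11: in state A at pos 1, read 1 -> (A,1)->write 0,move L,goto D. Now: state=D, head=0, tape[-4..4]=010010000 (head:     ^)
Step 12: in state D at pos 0, read 1 -> (D,1)->write 1,move L,goto C. Now: state=C, head=-1, tape[-4..4]=010010000 (head:    ^)
Step 13: in state C at pos -1, read 0 -> (C,0)->write 1,move R,goto A. Now: state=A, head=0, tape[-4..4]=010110000 (head:     ^)
Step 14: in state A at pos 0, read 1 -> (A,1)->write 0,move L,goto D. Now: state=D, head=-1, tape[-4..4]=010100000 (head:    ^)
Step 15: in state D at pos -1, read 1 -> (D,1)->write 1,move L,goto C. Now: state=C, head=-2, tape[-4..4]=010100000 (head:   ^)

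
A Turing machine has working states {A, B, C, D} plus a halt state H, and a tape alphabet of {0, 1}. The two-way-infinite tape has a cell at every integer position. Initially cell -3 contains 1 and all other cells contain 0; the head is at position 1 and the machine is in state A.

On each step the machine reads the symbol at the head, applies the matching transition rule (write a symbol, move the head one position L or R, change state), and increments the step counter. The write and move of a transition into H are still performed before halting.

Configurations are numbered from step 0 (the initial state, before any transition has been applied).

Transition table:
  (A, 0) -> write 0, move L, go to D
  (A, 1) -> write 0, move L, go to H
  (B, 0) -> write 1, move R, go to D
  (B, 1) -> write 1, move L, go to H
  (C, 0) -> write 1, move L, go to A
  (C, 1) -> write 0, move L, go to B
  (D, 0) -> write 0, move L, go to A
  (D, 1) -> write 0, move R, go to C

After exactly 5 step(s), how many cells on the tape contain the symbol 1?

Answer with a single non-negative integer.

Step 1: in state A at pos 1, read 0 -> (A,0)->write 0,move L,goto D. Now: state=D, head=0, tape[-4..2]=0100000 (head:     ^)
Step 2: in state D at pos 0, read 0 -> (D,0)->write 0,move L,goto A. Now: state=A, head=-1, tape[-4..2]=0100000 (head:    ^)
Step 3: in state A at pos -1, read 0 -> (A,0)->write 0,move L,goto D. Now: state=D, head=-2, tape[-4..2]=0100000 (head:   ^)
Step 4: in state D at pos -2, read 0 -> (D,0)->write 0,move L,goto A. Now: state=A, head=-3, tape[-4..2]=0100000 (head:  ^)
Step 5: in state A at pos -3, read 1 -> (A,1)->write 0,move L,goto H. Now: state=H, head=-4, tape[-5..2]=00000000 (head:  ^)
No cell contains 1 after step 5 -> 0 cell(s)

Answer: 0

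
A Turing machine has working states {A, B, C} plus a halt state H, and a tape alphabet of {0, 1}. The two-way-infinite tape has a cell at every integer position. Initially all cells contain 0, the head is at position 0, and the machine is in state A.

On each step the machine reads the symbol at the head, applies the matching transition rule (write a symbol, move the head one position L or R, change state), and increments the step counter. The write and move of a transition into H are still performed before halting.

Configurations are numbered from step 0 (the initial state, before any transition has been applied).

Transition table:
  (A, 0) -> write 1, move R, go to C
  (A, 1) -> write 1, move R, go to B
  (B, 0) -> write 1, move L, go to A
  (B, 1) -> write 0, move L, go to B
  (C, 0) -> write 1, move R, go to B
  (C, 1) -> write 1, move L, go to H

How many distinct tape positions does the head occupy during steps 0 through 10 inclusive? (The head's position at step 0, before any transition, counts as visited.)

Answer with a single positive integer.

Answer: 5

Derivation:
Step 1: in state A at pos 0, read 0 -> (A,0)->write 1,move R,goto C. Now: state=C, head=1, tape[-1..2]=0100 (head:   ^)
Step 2: in state C at pos 1, read 0 -> (C,0)->write 1,move R,goto B. Now: state=B, head=2, tape[-1..3]=01100 (head:    ^)
Step 3: in state B at pos 2, read 0 -> (B,0)->write 1,move L,goto A. Now: state=A, head=1, tape[-1..3]=01110 (head:   ^)
Step 4: in state A at pos 1, read 1 -> (A,1)->write 1,move R,goto B. Now: state=B, head=2, tape[-1..3]=01110 (head:    ^)
Step 5: in state B at pos 2, read 1 -> (B,1)->write 0,move L,goto B. Now: state=B, head=1, tape[-1..3]=01100 (head:   ^)
Step 6: in state B at pos 1, read 1 -> (B,1)->write 0,move L,goto B. Now: state=B, head=0, tape[-1..3]=01000 (head:  ^)
Step 7: in state B at pos 0, read 1 -> (B,1)->write 0,move L,goto B. Now: state=B, head=-1, tape[-2..3]=000000 (head:  ^)
Step 8: in state B at pos -1, read 0 -> (B,0)->write 1,move L,goto A. Now: state=A, head=-2, tape[-3..3]=0010000 (head:  ^)
Step 9: in state A at pos -2, read 0 -> (A,0)->write 1,move R,goto C. Now: state=C, head=-1, tape[-3..3]=0110000 (head:   ^)
Step 10: in state C at pos -1, read 1 -> (C,1)->write 1,move L,goto H. Now: state=H, head=-2, tape[-3..3]=0110000 (head:  ^)
Head positions at steps 0..10: starting at 0, distinct positions visited = {-2, -1, 0, 1, 2} -> 5 position(s)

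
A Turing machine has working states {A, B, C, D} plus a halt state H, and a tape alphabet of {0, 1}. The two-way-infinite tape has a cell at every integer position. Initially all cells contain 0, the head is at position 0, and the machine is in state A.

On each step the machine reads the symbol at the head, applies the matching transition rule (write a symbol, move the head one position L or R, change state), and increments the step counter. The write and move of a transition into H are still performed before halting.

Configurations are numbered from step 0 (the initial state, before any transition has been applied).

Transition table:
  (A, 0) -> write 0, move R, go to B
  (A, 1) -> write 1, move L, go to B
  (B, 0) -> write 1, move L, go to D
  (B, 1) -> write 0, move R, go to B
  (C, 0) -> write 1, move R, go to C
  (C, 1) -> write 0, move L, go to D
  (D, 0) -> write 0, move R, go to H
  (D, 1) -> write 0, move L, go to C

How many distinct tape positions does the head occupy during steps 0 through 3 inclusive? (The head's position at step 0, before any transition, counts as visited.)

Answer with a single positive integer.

Answer: 2

Derivation:
Step 1: in state A at pos 0, read 0 -> (A,0)->write 0,move R,goto B. Now: state=B, head=1, tape[-1..2]=0000 (head:   ^)
Step 2: in state B at pos 1, read 0 -> (B,0)->write 1,move L,goto D. Now: state=D, head=0, tape[-1..2]=0010 (head:  ^)
Step 3: in state D at pos 0, read 0 -> (D,0)->write 0,move R,goto H. Now: state=H, head=1, tape[-1..2]=0010 (head:   ^)
Head positions at steps 0..3: starting at 0, distinct positions visited = {0, 1} -> 2 position(s)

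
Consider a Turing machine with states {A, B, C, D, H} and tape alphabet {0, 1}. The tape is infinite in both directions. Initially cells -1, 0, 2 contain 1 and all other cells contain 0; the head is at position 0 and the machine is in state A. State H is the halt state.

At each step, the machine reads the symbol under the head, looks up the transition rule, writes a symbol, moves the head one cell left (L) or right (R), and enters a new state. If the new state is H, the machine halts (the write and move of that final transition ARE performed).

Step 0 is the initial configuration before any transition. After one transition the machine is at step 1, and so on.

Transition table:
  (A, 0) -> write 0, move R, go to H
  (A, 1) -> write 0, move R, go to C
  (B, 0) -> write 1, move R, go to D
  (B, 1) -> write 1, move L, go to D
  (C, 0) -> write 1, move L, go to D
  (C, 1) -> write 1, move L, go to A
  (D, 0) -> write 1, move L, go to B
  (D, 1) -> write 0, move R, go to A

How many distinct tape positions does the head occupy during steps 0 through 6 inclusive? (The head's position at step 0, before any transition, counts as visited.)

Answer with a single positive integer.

Step 1: in state A at pos 0, read 1 -> (A,1)->write 0,move R,goto C. Now: state=C, head=1, tape[-2..3]=010010 (head:    ^)
Step 2: in state C at pos 1, read 0 -> (C,0)->write 1,move L,goto D. Now: state=D, head=0, tape[-2..3]=010110 (head:   ^)
Step 3: in state D at pos 0, read 0 -> (D,0)->write 1,move L,goto B. Now: state=B, head=-1, tape[-2..3]=011110 (head:  ^)
Step 4: in state B at pos -1, read 1 -> (B,1)->write 1,move L,goto D. Now: state=D, head=-2, tape[-3..3]=0011110 (head:  ^)
Step 5: in state D at pos -2, read 0 -> (D,0)->write 1,move L,goto B. Now: state=B, head=-3, tape[-4..3]=00111110 (head:  ^)
Step 6: in state B at pos -3, read 0 -> (B,0)->write 1,move R,goto D. Now: state=D, head=-2, tape[-4..3]=01111110 (head:   ^)
Head positions at steps 0..6: starting at 0, distinct positions visited = {-3, -2, -1, 0, 1} -> 5 position(s)

Answer: 5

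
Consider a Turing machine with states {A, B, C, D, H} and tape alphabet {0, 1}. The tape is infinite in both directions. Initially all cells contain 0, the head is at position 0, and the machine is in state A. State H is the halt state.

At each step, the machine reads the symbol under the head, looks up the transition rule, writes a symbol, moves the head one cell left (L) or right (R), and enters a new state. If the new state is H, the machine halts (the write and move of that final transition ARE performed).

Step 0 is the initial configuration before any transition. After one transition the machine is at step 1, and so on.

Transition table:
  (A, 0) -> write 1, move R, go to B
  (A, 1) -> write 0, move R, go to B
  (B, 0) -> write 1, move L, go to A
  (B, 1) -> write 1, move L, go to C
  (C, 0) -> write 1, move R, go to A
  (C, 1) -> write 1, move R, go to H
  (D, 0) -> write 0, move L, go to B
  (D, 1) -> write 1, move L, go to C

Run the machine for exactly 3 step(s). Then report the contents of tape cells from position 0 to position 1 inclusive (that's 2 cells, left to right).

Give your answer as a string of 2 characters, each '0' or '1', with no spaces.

Answer: 01

Derivation:
Step 1: in state A at pos 0, read 0 -> (A,0)->write 1,move R,goto B. Now: state=B, head=1, tape[-1..2]=0100 (head:   ^)
Step 2: in state B at pos 1, read 0 -> (B,0)->write 1,move L,goto A. Now: state=A, head=0, tape[-1..2]=0110 (head:  ^)
Step 3: in state A at pos 0, read 1 -> (A,1)->write 0,move R,goto B. Now: state=B, head=1, tape[-1..2]=0010 (head:   ^)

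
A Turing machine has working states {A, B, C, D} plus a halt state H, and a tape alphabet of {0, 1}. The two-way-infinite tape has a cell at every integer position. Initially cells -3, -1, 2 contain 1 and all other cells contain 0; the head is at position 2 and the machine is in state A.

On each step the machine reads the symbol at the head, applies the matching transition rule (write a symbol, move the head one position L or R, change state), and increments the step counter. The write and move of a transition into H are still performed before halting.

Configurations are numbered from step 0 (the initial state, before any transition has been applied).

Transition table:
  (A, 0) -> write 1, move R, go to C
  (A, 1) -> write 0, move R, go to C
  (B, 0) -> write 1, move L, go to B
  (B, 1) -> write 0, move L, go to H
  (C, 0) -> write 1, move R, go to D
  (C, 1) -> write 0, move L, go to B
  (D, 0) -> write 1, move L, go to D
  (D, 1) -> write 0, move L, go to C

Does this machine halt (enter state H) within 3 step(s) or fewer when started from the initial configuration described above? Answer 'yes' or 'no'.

Answer: no

Derivation:
Step 1: in state A at pos 2, read 1 -> (A,1)->write 0,move R,goto C. Now: state=C, head=3, tape[-4..4]=010100000 (head:        ^)
Step 2: in state C at pos 3, read 0 -> (C,0)->write 1,move R,goto D. Now: state=D, head=4, tape[-4..5]=0101000100 (head:         ^)
Step 3: in state D at pos 4, read 0 -> (D,0)->write 1,move L,goto D. Now: state=D, head=3, tape[-4..5]=0101000110 (head:        ^)
After 3 step(s): state = D (not H) -> not halted within 3 -> no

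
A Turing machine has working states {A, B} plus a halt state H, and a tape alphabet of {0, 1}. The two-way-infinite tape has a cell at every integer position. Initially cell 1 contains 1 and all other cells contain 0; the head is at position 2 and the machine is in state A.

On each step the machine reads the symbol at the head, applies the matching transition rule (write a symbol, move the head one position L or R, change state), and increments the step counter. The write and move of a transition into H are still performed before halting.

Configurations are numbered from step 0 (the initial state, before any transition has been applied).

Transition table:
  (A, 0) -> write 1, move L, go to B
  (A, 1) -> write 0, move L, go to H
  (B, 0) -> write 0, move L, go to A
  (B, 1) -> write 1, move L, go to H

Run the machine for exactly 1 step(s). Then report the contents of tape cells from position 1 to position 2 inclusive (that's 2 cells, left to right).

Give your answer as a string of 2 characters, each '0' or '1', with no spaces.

Step 1: in state A at pos 2, read 0 -> (A,0)->write 1,move L,goto B. Now: state=B, head=1, tape[0..3]=0110 (head:  ^)

Answer: 11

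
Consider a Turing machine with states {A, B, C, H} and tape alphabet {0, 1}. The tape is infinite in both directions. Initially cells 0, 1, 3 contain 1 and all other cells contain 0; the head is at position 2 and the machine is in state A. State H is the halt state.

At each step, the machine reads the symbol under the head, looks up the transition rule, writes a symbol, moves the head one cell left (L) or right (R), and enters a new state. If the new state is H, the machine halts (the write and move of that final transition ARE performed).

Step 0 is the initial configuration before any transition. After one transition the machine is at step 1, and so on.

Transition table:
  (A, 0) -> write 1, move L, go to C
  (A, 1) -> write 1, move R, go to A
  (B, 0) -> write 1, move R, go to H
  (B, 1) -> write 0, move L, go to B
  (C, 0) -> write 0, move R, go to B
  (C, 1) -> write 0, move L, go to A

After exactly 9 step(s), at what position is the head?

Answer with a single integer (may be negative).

Answer: -1

Derivation:
Step 1: in state A at pos 2, read 0 -> (A,0)->write 1,move L,goto C. Now: state=C, head=1, tape[-1..4]=011110 (head:   ^)
Step 2: in state C at pos 1, read 1 -> (C,1)->write 0,move L,goto A. Now: state=A, head=0, tape[-1..4]=010110 (head:  ^)
Step 3: in state A at pos 0, read 1 -> (A,1)->write 1,move R,goto A. Now: state=A, head=1, tape[-1..4]=010110 (head:   ^)
Step 4: in state A at pos 1, read 0 -> (A,0)->write 1,move L,goto C. Now: state=C, head=0, tape[-1..4]=011110 (head:  ^)
Step 5: in state C at pos 0, read 1 -> (C,1)->write 0,move L,goto A. Now: state=A, head=-1, tape[-2..4]=0001110 (head:  ^)
Step 6: in state A at pos -1, read 0 -> (A,0)->write 1,move L,goto C. Now: state=C, head=-2, tape[-3..4]=00101110 (head:  ^)
Step 7: in state C at pos -2, read 0 -> (C,0)->write 0,move R,goto B. Now: state=B, head=-1, tape[-3..4]=00101110 (head:   ^)
Step 8: in state B at pos -1, read 1 -> (B,1)->write 0,move L,goto B. Now: state=B, head=-2, tape[-3..4]=00001110 (head:  ^)
Step 9: in state B at pos -2, read 0 -> (B,0)->write 1,move R,goto H. Now: state=H, head=-1, tape[-3..4]=01001110 (head:   ^)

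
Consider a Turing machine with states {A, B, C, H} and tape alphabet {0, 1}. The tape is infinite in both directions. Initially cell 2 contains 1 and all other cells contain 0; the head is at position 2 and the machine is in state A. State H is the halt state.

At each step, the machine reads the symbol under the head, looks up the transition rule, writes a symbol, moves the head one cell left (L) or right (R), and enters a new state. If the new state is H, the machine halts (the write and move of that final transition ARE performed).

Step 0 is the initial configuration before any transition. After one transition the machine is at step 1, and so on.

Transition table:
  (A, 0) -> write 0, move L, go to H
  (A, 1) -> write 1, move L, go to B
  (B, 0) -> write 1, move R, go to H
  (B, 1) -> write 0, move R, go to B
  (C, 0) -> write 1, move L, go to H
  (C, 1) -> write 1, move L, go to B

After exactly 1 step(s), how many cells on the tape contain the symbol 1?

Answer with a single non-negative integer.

Answer: 1

Derivation:
Step 1: in state A at pos 2, read 1 -> (A,1)->write 1,move L,goto B. Now: state=B, head=1, tape[0..3]=0010 (head:  ^)
Cells containing 1 after step 1: {2} -> 1 cell(s)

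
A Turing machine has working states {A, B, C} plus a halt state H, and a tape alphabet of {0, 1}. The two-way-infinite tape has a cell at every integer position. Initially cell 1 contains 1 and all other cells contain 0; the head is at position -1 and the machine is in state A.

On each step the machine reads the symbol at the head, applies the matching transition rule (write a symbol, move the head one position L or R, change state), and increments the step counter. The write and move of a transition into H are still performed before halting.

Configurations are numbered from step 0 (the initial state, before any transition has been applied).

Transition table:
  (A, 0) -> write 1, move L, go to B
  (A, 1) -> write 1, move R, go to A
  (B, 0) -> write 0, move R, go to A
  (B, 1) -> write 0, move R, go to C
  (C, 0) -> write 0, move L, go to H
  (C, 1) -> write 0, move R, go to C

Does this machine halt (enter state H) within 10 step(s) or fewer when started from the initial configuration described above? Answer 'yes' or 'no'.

Answer: yes

Derivation:
Step 1: in state A at pos -1, read 0 -> (A,0)->write 1,move L,goto B. Now: state=B, head=-2, tape[-3..2]=001010 (head:  ^)
Step 2: in state B at pos -2, read 0 -> (B,0)->write 0,move R,goto A. Now: state=A, head=-1, tape[-3..2]=001010 (head:   ^)
Step 3: in state A at pos -1, read 1 -> (A,1)->write 1,move R,goto A. Now: state=A, head=0, tape[-3..2]=001010 (head:    ^)
Step 4: in state A at pos 0, read 0 -> (A,0)->write 1,move L,goto B. Now: state=B, head=-1, tape[-3..2]=001110 (head:   ^)
Step 5: in state B at pos -1, read 1 -> (B,1)->write 0,move R,goto C. Now: state=C, head=0, tape[-3..2]=000110 (head:    ^)
Step 6: in state C at pos 0, read 1 -> (C,1)->write 0,move R,goto C. Now: state=C, head=1, tape[-3..2]=000010 (head:     ^)
Step 7: in state C at pos 1, read 1 -> (C,1)->write 0,move R,goto C. Now: state=C, head=2, tape[-3..3]=0000000 (head:      ^)
Step 8: in state C at pos 2, read 0 -> (C,0)->write 0,move L,goto H. Now: state=H, head=1, tape[-3..3]=0000000 (head:     ^)
State H reached at step 8; 8 <= 10 -> yes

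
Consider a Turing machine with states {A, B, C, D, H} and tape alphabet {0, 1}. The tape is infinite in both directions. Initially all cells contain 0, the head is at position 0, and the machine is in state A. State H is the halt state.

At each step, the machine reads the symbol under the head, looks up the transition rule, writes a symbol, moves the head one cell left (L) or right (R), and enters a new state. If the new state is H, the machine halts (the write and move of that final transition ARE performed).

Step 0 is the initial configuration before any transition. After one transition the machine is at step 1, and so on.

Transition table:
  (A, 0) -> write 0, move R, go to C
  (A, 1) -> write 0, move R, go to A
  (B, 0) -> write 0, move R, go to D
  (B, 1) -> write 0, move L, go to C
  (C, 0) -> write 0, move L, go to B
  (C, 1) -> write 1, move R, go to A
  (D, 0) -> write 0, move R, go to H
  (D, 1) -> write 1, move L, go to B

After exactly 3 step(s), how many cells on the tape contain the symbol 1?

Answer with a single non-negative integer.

Answer: 0

Derivation:
Step 1: in state A at pos 0, read 0 -> (A,0)->write 0,move R,goto C. Now: state=C, head=1, tape[-1..2]=0000 (head:   ^)
Step 2: in state C at pos 1, read 0 -> (C,0)->write 0,move L,goto B. Now: state=B, head=0, tape[-1..2]=0000 (head:  ^)
Step 3: in state B at pos 0, read 0 -> (B,0)->write 0,move R,goto D. Now: state=D, head=1, tape[-1..2]=0000 (head:   ^)
No cell contains 1 after step 3 -> 0 cell(s)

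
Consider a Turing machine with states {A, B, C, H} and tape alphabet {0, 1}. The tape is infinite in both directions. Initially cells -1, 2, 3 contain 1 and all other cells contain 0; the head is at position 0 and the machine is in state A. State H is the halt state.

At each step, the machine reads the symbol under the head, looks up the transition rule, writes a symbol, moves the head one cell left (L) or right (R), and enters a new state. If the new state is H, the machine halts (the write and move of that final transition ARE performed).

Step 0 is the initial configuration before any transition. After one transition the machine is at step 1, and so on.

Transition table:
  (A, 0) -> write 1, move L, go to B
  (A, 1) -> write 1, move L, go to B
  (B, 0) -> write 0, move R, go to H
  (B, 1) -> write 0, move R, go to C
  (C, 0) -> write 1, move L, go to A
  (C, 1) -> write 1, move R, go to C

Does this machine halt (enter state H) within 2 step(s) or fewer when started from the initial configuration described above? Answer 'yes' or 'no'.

Step 1: in state A at pos 0, read 0 -> (A,0)->write 1,move L,goto B. Now: state=B, head=-1, tape[-2..4]=0110110 (head:  ^)
Step 2: in state B at pos -1, read 1 -> (B,1)->write 0,move R,goto C. Now: state=C, head=0, tape[-2..4]=0010110 (head:   ^)
After 2 step(s): state = C (not H) -> not halted within 2 -> no

Answer: no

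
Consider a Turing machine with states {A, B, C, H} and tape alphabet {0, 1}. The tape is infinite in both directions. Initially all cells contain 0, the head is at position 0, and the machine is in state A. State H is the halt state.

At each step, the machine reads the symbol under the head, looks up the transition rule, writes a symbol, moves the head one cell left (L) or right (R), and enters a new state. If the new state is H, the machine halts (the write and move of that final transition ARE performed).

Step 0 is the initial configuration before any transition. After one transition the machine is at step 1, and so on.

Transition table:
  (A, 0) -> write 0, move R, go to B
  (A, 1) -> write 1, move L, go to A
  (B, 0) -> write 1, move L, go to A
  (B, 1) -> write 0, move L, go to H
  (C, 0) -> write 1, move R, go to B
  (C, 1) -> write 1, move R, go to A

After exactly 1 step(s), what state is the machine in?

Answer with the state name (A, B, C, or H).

Answer: B

Derivation:
Step 1: in state A at pos 0, read 0 -> (A,0)->write 0,move R,goto B. Now: state=B, head=1, tape[-1..2]=0000 (head:   ^)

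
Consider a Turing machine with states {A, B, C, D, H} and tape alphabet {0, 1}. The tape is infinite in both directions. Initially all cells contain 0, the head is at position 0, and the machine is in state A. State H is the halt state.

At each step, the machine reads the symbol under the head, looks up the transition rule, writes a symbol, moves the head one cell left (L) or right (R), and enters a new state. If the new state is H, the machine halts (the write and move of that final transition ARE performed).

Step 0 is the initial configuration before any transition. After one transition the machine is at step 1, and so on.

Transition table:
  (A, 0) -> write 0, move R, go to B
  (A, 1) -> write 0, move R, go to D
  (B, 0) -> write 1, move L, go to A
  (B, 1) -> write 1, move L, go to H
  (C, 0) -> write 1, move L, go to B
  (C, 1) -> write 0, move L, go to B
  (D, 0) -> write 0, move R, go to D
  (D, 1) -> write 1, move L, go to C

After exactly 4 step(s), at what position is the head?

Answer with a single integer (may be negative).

Answer: 0

Derivation:
Step 1: in state A at pos 0, read 0 -> (A,0)->write 0,move R,goto B. Now: state=B, head=1, tape[-1..2]=0000 (head:   ^)
Step 2: in state B at pos 1, read 0 -> (B,0)->write 1,move L,goto A. Now: state=A, head=0, tape[-1..2]=0010 (head:  ^)
Step 3: in state A at pos 0, read 0 -> (A,0)->write 0,move R,goto B. Now: state=B, head=1, tape[-1..2]=0010 (head:   ^)
Step 4: in state B at pos 1, read 1 -> (B,1)->write 1,move L,goto H. Now: state=H, head=0, tape[-1..2]=0010 (head:  ^)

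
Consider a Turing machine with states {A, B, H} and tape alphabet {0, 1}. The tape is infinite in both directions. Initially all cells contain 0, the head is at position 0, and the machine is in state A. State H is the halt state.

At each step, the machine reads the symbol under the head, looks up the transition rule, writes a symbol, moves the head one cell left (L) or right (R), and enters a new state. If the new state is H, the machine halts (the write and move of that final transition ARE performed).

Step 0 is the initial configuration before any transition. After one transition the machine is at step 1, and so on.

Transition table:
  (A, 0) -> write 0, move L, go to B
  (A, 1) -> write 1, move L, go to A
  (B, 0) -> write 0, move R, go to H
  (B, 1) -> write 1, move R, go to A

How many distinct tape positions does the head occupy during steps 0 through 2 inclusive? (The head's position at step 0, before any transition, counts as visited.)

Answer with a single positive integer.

Step 1: in state A at pos 0, read 0 -> (A,0)->write 0,move L,goto B. Now: state=B, head=-1, tape[-2..1]=0000 (head:  ^)
Step 2: in state B at pos -1, read 0 -> (B,0)->write 0,move R,goto H. Now: state=H, head=0, tape[-2..1]=0000 (head:   ^)
Head positions at steps 0..2: starting at 0, distinct positions visited = {-1, 0} -> 2 position(s)

Answer: 2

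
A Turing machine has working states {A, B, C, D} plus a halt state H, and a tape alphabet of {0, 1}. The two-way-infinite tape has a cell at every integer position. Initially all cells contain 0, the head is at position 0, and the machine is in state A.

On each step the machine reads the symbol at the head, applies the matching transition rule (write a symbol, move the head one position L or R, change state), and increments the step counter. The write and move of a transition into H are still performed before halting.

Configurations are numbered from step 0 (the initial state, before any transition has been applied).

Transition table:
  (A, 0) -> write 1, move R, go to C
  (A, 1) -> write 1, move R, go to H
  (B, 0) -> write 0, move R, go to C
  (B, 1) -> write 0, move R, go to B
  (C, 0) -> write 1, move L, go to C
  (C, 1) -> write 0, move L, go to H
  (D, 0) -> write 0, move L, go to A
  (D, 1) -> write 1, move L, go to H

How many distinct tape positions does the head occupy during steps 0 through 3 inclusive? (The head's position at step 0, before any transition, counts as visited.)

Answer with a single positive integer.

Step 1: in state A at pos 0, read 0 -> (A,0)->write 1,move R,goto C. Now: state=C, head=1, tape[-1..2]=0100 (head:   ^)
Step 2: in state C at pos 1, read 0 -> (C,0)->write 1,move L,goto C. Now: state=C, head=0, tape[-1..2]=0110 (head:  ^)
Step 3: in state C at pos 0, read 1 -> (C,1)->write 0,move L,goto H. Now: state=H, head=-1, tape[-2..2]=00010 (head:  ^)
Head positions at steps 0..3: starting at 0, distinct positions visited = {-1, 0, 1} -> 3 position(s)

Answer: 3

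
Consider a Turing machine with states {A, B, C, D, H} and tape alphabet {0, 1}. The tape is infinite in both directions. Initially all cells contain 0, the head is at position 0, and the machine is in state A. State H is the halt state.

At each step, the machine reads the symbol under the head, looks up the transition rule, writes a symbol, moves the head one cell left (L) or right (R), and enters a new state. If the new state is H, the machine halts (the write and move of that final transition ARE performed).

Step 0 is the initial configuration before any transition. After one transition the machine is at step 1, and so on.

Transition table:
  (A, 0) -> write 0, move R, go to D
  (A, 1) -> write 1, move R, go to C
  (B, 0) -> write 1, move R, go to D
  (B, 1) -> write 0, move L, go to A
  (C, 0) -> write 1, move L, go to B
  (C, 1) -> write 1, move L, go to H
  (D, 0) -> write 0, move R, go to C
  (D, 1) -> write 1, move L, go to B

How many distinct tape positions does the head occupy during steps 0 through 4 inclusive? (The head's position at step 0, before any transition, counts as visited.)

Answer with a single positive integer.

Step 1: in state A at pos 0, read 0 -> (A,0)->write 0,move R,goto D. Now: state=D, head=1, tape[-1..2]=0000 (head:   ^)
Step 2: in state D at pos 1, read 0 -> (D,0)->write 0,move R,goto C. Now: state=C, head=2, tape[-1..3]=00000 (head:    ^)
Step 3: in state C at pos 2, read 0 -> (C,0)->write 1,move L,goto B. Now: state=B, head=1, tape[-1..3]=00010 (head:   ^)
Step 4: in state B at pos 1, read 0 -> (B,0)->write 1,move R,goto D. Now: state=D, head=2, tape[-1..3]=00110 (head:    ^)
Head positions at steps 0..4: starting at 0, distinct positions visited = {0, 1, 2} -> 3 position(s)

Answer: 3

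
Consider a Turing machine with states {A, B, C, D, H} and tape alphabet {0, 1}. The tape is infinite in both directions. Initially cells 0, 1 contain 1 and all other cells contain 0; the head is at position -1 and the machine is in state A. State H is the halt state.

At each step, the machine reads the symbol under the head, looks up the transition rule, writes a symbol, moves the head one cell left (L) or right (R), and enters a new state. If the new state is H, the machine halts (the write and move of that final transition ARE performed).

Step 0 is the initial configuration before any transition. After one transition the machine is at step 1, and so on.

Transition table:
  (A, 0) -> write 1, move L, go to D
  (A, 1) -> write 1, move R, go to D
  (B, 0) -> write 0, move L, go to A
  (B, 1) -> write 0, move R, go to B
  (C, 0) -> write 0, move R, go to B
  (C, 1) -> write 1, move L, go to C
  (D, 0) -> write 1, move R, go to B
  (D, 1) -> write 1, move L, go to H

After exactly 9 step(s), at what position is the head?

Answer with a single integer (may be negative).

Step 1: in state A at pos -1, read 0 -> (A,0)->write 1,move L,goto D. Now: state=D, head=-2, tape[-3..2]=001110 (head:  ^)
Step 2: in state D at pos -2, read 0 -> (D,0)->write 1,move R,goto B. Now: state=B, head=-1, tape[-3..2]=011110 (head:   ^)
Step 3: in state B at pos -1, read 1 -> (B,1)->write 0,move R,goto B. Now: state=B, head=0, tape[-3..2]=010110 (head:    ^)
Step 4: in state B at pos 0, read 1 -> (B,1)->write 0,move R,goto B. Now: state=B, head=1, tape[-3..2]=010010 (head:     ^)
Step 5: in state B at pos 1, read 1 -> (B,1)->write 0,move R,goto B. Now: state=B, head=2, tape[-3..3]=0100000 (head:      ^)
Step 6: in state B at pos 2, read 0 -> (B,0)->write 0,move L,goto A. Now: state=A, head=1, tape[-3..3]=0100000 (head:     ^)
Step 7: in state A at pos 1, read 0 -> (A,0)->write 1,move L,goto D. Now: state=D, head=0, tape[-3..3]=0100100 (head:    ^)
Step 8: in state D at pos 0, read 0 -> (D,0)->write 1,move R,goto B. Now: state=B, head=1, tape[-3..3]=0101100 (head:     ^)
Step 9: in state B at pos 1, read 1 -> (B,1)->write 0,move R,goto B. Now: state=B, head=2, tape[-3..3]=0101000 (head:      ^)

Answer: 2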